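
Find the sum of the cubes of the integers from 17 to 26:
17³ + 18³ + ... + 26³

Use ∑_{k=1}^{n} k³ = [n(n+1)/2]², then subtract the first 16 terms.
∑_{k=1}^{26} k³ = [26×27/2]² = 351² = 123201
∑_{k=1}^{16} k³ = [16×17/2]² = 136² = 18496
∑_{k=17}^{26} k³ = 123201 - 18496 = 104705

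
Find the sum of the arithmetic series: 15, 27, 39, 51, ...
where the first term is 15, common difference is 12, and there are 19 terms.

Sₙ = n/2 × (first + last)
Last term = a + (n-1)d = 15 + (19-1)×12 = 231
S_19 = 19/2 × (15 + 231)
S_19 = 19/2 × 246 = 2337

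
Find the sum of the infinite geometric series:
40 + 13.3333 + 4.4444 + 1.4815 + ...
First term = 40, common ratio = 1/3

For |r| < 1, S = a / (1 - r)
S = 40 / (1 - (1/3))
S = 40 / (2/3)
S = 60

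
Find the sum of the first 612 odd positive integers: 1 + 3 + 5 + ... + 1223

Sum of first n odd numbers = n²
= 612²
= 374544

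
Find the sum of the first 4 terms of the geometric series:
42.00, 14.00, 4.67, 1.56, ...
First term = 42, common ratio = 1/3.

Sₙ = a(1 - rⁿ) / (1 - r)
S_4 = 42(1 - (1/3)^4) / (1 - (1/3))
S_4 = 42(1 - (1/81)) / (2/3)
S_4 = 560/9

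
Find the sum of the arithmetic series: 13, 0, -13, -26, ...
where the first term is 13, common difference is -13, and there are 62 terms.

Sₙ = n/2 × (first + last)
Last term = a + (n-1)d = 13 + (62-1)×(-13) = -780
S_62 = 62/2 × (13 + (-780))
S_62 = 62/2 × (-767) = -23777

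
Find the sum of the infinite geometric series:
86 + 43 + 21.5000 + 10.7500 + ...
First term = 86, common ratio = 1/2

For |r| < 1, S = a / (1 - r)
S = 86 / (1 - (1/2))
S = 86 / (1/2)
S = 172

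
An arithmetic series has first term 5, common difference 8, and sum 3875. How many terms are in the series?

Using S = n/2 × [2a + (n-1)d]
3875 = n/2 × [2(5) + (n-1)(8)]
3875 = n/2 × [10 + 8n - 8]
7750 = n × [2 + 8n]
8n² + (2)n - 7750 = 0
Discriminant: Δ = (2)² - 4(8)(-7750) = 4 + 248000 = 248004
√Δ = 498
n = [-(2) + √Δ] / (2·8) = (-2 + 498) / 16 = 496 / 16 = 31
(The negative root is discarded since n must be a positive integer.)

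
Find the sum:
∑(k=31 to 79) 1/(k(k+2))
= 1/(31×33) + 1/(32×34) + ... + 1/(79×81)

Partial fractions: 1/(k(k+2)) = (1/2)[1/k - 1/(k+2)]
Telescoping leaves the first two and last two terms:
= (1/2)[1/31 + 1/32 - 1/80 - 1/81]
= 15533/803520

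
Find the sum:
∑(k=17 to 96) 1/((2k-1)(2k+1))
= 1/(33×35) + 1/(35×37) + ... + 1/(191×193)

Partial fractions: 1/((2k-1)(2k+1)) = (1/2)[1/(2k-1) - 1/(2k+1)]
The series telescopes:
= (1/2)[1/33 - 1/193]
= 80/6369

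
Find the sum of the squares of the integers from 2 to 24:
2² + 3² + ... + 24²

Use ∑_{k=1}^{n} k² = n(n+1)(2n+1)/6, then subtract the first 1 terms.
∑_{k=1}^{24} k² = 24×25×49/6 = 4900
∑_{k=1}^{1} k² = 1×2×3/6 = 1
∑_{k=2}^{24} k² = 4900 - 1 = 4899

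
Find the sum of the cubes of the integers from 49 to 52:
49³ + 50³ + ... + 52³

Use ∑_{k=1}^{n} k³ = [n(n+1)/2]², then subtract the first 48 terms.
∑_{k=1}^{52} k³ = [52×53/2]² = 1378² = 1898884
∑_{k=1}^{48} k³ = [48×49/2]² = 1176² = 1382976
∑_{k=49}^{52} k³ = 1898884 - 1382976 = 515908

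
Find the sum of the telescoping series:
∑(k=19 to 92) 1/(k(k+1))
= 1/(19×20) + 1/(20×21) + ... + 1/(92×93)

Partial fractions: 1/(k(k+1)) = 1/k - 1/(k+1)
The series telescopes:
= (1/19 - 1/20) + (1/20 - 1/21) + ... + (1/92 - 1/93)
= 1/19 - 1/93
= 74/1767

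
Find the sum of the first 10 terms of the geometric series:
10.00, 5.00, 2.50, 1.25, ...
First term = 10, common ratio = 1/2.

Sₙ = a(1 - rⁿ) / (1 - r)
S_10 = 10(1 - (1/2)^10) / (1 - (1/2))
S_10 = 10(1 - (1/1024)) / (1/2)
S_10 = 5115/256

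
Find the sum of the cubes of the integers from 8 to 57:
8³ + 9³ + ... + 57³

Use ∑_{k=1}^{n} k³ = [n(n+1)/2]², then subtract the first 7 terms.
∑_{k=1}^{57} k³ = [57×58/2]² = 1653² = 2732409
∑_{k=1}^{7} k³ = [7×8/2]² = 28² = 784
∑_{k=8}^{57} k³ = 2732409 - 784 = 2731625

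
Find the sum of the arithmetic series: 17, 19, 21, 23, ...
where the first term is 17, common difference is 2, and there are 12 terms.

Sₙ = n/2 × (first + last)
Last term = a + (n-1)d = 17 + (12-1)×2 = 39
S_12 = 12/2 × (17 + 39)
S_12 = 12/2 × 56 = 336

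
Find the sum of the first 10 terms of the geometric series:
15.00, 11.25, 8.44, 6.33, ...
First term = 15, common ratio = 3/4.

Sₙ = a(1 - rⁿ) / (1 - r)
S_10 = 15(1 - (3/4)^10) / (1 - (3/4))
S_10 = 15(1 - (59049/1048576)) / (1/4)
S_10 = 14842905/262144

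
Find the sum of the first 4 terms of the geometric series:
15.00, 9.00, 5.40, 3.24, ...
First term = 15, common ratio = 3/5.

Sₙ = a(1 - rⁿ) / (1 - r)
S_4 = 15(1 - (3/5)^4) / (1 - (3/5))
S_4 = 15(1 - (81/625)) / (2/5)
S_4 = 816/25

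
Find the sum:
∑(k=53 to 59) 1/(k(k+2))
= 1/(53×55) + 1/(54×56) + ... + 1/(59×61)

Partial fractions: 1/(k(k+2)) = (1/2)[1/k - 1/(k+2)]
Telescoping leaves the first two and last two terms:
= (1/2)[1/53 + 1/54 - 1/60 - 1/61]
= 7553/3491640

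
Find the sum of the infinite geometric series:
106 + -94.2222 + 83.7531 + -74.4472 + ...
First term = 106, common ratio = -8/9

For |r| < 1, S = a / (1 - r)
S = 106 / (1 - (-8/9))
S = 106 / (17/9)
S = 954/17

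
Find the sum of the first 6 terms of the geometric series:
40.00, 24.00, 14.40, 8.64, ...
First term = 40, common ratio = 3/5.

Sₙ = a(1 - rⁿ) / (1 - r)
S_6 = 40(1 - (3/5)^6) / (1 - (3/5))
S_6 = 40(1 - (729/15625)) / (2/5)
S_6 = 59584/625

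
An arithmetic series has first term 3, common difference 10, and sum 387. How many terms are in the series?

Using S = n/2 × [2a + (n-1)d]
387 = n/2 × [2(3) + (n-1)(10)]
387 = n/2 × [6 + 10n - 10]
774 = n × [-4 + 10n]
10n² + (-4)n - 774 = 0
Discriminant: Δ = (-4)² - 4(10)(-774) = 16 + 30960 = 30976
√Δ = 176
n = [-(-4) + √Δ] / (2·10) = (4 + 176) / 20 = 180 / 20 = 9
(The negative root is discarded since n must be a positive integer.)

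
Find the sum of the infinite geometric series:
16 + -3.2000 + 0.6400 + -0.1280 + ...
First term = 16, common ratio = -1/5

For |r| < 1, S = a / (1 - r)
S = 16 / (1 - (-1/5))
S = 16 / (6/5)
S = 40/3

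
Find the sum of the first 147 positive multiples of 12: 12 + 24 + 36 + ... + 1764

Factor out 12: = 12(1 + 2 + ... + 147) = 12 × n(n+1)/2
= 12 × 147×148/2
= 12 × 10878
= 130536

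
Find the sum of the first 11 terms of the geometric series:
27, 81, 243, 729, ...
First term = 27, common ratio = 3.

Sₙ = a(1 - rⁿ) / (1 - r)
S_11 = 27(1 - 3^11) / (1 - 3)
S_11 = 27(1 - 177147) / (-2)
S_11 = 2391471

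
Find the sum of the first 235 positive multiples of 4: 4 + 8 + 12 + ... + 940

Factor out 4: = 4(1 + 2 + ... + 235) = 4 × n(n+1)/2
= 4 × 235×236/2
= 4 × 27730
= 110920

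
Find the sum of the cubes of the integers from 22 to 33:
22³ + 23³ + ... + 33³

Use ∑_{k=1}^{n} k³ = [n(n+1)/2]², then subtract the first 21 terms.
∑_{k=1}^{33} k³ = [33×34/2]² = 561² = 314721
∑_{k=1}^{21} k³ = [21×22/2]² = 231² = 53361
∑_{k=22}^{33} k³ = 314721 - 53361 = 261360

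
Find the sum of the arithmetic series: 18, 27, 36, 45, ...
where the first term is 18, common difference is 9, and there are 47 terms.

Sₙ = n/2 × (first + last)
Last term = a + (n-1)d = 18 + (47-1)×9 = 432
S_47 = 47/2 × (18 + 432)
S_47 = 47/2 × 450 = 10575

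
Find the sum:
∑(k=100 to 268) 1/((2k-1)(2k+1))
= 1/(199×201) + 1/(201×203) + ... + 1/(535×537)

Partial fractions: 1/((2k-1)(2k+1)) = (1/2)[1/(2k-1) - 1/(2k+1)]
The series telescopes:
= (1/2)[1/199 - 1/537]
= 169/106863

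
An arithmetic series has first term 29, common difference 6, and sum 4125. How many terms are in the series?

Using S = n/2 × [2a + (n-1)d]
4125 = n/2 × [2(29) + (n-1)(6)]
4125 = n/2 × [58 + 6n - 6]
8250 = n × [52 + 6n]
6n² + (52)n - 8250 = 0
Discriminant: Δ = (52)² - 4(6)(-8250) = 2704 + 198000 = 200704
√Δ = 448
n = [-(52) + √Δ] / (2·6) = (-52 + 448) / 12 = 396 / 12 = 33
(The negative root is discarded since n must be a positive integer.)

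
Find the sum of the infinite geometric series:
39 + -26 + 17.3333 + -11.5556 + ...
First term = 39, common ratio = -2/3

For |r| < 1, S = a / (1 - r)
S = 39 / (1 - (-2/3))
S = 39 / (5/3)
S = 117/5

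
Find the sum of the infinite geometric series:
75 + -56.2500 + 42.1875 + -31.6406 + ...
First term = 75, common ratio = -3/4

For |r| < 1, S = a / (1 - r)
S = 75 / (1 - (-3/4))
S = 75 / (7/4)
S = 300/7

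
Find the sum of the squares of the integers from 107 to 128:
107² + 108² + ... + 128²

Use ∑_{k=1}^{n} k² = n(n+1)(2n+1)/6, then subtract the first 106 terms.
∑_{k=1}^{128} k² = 128×129×257/6 = 707264
∑_{k=1}^{106} k² = 106×107×213/6 = 402641
∑_{k=107}^{128} k² = 707264 - 402641 = 304623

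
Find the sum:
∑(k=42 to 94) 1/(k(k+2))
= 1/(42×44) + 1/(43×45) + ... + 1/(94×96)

Partial fractions: 1/(k(k+2)) = (1/2)[1/k - 1/(k+2)]
Telescoping leaves the first two and last two terms:
= (1/2)[1/42 + 1/43 - 1/95 - 1/96]
= 23903/1830080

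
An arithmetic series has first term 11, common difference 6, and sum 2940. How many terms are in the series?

Using S = n/2 × [2a + (n-1)d]
2940 = n/2 × [2(11) + (n-1)(6)]
2940 = n/2 × [22 + 6n - 6]
5880 = n × [16 + 6n]
6n² + (16)n - 5880 = 0
Discriminant: Δ = (16)² - 4(6)(-5880) = 256 + 141120 = 141376
√Δ = 376
n = [-(16) + √Δ] / (2·6) = (-16 + 376) / 12 = 360 / 12 = 30
(The negative root is discarded since n must be a positive integer.)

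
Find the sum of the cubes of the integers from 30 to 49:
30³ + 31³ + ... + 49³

Use ∑_{k=1}^{n} k³ = [n(n+1)/2]², then subtract the first 29 terms.
∑_{k=1}^{49} k³ = [49×50/2]² = 1225² = 1500625
∑_{k=1}^{29} k³ = [29×30/2]² = 435² = 189225
∑_{k=30}^{49} k³ = 1500625 - 189225 = 1311400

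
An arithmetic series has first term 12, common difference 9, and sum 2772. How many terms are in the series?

Using S = n/2 × [2a + (n-1)d]
2772 = n/2 × [2(12) + (n-1)(9)]
2772 = n/2 × [24 + 9n - 9]
5544 = n × [15 + 9n]
9n² + (15)n - 5544 = 0
Discriminant: Δ = (15)² - 4(9)(-5544) = 225 + 199584 = 199809
√Δ = 447
n = [-(15) + √Δ] / (2·9) = (-15 + 447) / 18 = 432 / 18 = 24
(The negative root is discarded since n must be a positive integer.)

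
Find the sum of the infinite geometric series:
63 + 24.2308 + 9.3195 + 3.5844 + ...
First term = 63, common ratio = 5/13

For |r| < 1, S = a / (1 - r)
S = 63 / (1 - (5/13))
S = 63 / (8/13)
S = 819/8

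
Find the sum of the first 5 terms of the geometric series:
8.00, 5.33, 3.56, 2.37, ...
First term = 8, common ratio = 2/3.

Sₙ = a(1 - rⁿ) / (1 - r)
S_5 = 8(1 - (2/3)^5) / (1 - (2/3))
S_5 = 8(1 - (32/243)) / (1/3)
S_5 = 1688/81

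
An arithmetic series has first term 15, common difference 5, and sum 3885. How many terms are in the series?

Using S = n/2 × [2a + (n-1)d]
3885 = n/2 × [2(15) + (n-1)(5)]
3885 = n/2 × [30 + 5n - 5]
7770 = n × [25 + 5n]
5n² + (25)n - 7770 = 0
Discriminant: Δ = (25)² - 4(5)(-7770) = 625 + 155400 = 156025
√Δ = 395
n = [-(25) + √Δ] / (2·5) = (-25 + 395) / 10 = 370 / 10 = 37
(The negative root is discarded since n must be a positive integer.)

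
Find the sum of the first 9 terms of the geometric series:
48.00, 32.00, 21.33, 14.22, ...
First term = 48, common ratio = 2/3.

Sₙ = a(1 - rⁿ) / (1 - r)
S_9 = 48(1 - (2/3)^9) / (1 - (2/3))
S_9 = 48(1 - (512/19683)) / (1/3)
S_9 = 306736/2187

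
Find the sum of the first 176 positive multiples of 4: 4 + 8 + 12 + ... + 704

Factor out 4: = 4(1 + 2 + ... + 176) = 4 × n(n+1)/2
= 4 × 176×177/2
= 4 × 15576
= 62304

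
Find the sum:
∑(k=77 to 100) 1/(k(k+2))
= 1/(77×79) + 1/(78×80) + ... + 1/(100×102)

Partial fractions: 1/(k(k+2)) = (1/2)[1/k - 1/(k+2)]
Telescoping leaves the first two and last two terms:
= (1/2)[1/77 + 1/78 - 1/101 - 1/102]
= 15733/5156151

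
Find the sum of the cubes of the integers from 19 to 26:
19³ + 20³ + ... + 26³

Use ∑_{k=1}^{n} k³ = [n(n+1)/2]², then subtract the first 18 terms.
∑_{k=1}^{26} k³ = [26×27/2]² = 351² = 123201
∑_{k=1}^{18} k³ = [18×19/2]² = 171² = 29241
∑_{k=19}^{26} k³ = 123201 - 29241 = 93960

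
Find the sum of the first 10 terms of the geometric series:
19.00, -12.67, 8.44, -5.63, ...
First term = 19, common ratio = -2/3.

Sₙ = a(1 - rⁿ) / (1 - r)
S_10 = 19(1 - (-2/3)^10) / (1 - (-2/3))
S_10 = 19(1 - (1024/59049)) / (5/3)
S_10 = 220495/19683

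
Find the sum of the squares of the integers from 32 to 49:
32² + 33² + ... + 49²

Use ∑_{k=1}^{n} k² = n(n+1)(2n+1)/6, then subtract the first 31 terms.
∑_{k=1}^{49} k² = 49×50×99/6 = 40425
∑_{k=1}^{31} k² = 31×32×63/6 = 10416
∑_{k=32}^{49} k² = 40425 - 10416 = 30009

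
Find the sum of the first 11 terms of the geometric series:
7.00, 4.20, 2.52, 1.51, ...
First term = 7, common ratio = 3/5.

Sₙ = a(1 - rⁿ) / (1 - r)
S_11 = 7(1 - (3/5)^11) / (1 - (3/5))
S_11 = 7(1 - (177147/48828125)) / (2/5)
S_11 = 170278423/9765625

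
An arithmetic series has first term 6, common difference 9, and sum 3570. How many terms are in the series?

Using S = n/2 × [2a + (n-1)d]
3570 = n/2 × [2(6) + (n-1)(9)]
3570 = n/2 × [12 + 9n - 9]
7140 = n × [3 + 9n]
9n² + (3)n - 7140 = 0
Discriminant: Δ = (3)² - 4(9)(-7140) = 9 + 257040 = 257049
√Δ = 507
n = [-(3) + √Δ] / (2·9) = (-3 + 507) / 18 = 504 / 18 = 28
(The negative root is discarded since n must be a positive integer.)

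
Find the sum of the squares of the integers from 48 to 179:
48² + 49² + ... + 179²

Use ∑_{k=1}^{n} k² = n(n+1)(2n+1)/6, then subtract the first 47 terms.
∑_{k=1}^{179} k² = 179×180×359/6 = 1927830
∑_{k=1}^{47} k² = 47×48×95/6 = 35720
∑_{k=48}^{179} k² = 1927830 - 35720 = 1892110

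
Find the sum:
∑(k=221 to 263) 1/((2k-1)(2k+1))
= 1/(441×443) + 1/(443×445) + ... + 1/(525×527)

Partial fractions: 1/((2k-1)(2k+1)) = (1/2)[1/(2k-1) - 1/(2k+1)]
The series telescopes:
= (1/2)[1/441 - 1/527]
= 43/232407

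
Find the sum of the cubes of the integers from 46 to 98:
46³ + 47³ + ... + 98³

Use ∑_{k=1}^{n} k³ = [n(n+1)/2]², then subtract the first 45 terms.
∑_{k=1}^{98} k³ = [98×99/2]² = 4851² = 23532201
∑_{k=1}^{45} k³ = [45×46/2]² = 1035² = 1071225
∑_{k=46}^{98} k³ = 23532201 - 1071225 = 22460976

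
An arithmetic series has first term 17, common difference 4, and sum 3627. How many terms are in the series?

Using S = n/2 × [2a + (n-1)d]
3627 = n/2 × [2(17) + (n-1)(4)]
3627 = n/2 × [34 + 4n - 4]
7254 = n × [30 + 4n]
4n² + (30)n - 7254 = 0
Discriminant: Δ = (30)² - 4(4)(-7254) = 900 + 116064 = 116964
√Δ = 342
n = [-(30) + √Δ] / (2·4) = (-30 + 342) / 8 = 312 / 8 = 39
(The negative root is discarded since n must be a positive integer.)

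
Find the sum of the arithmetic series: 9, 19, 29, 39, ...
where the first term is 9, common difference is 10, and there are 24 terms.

Sₙ = n/2 × (first + last)
Last term = a + (n-1)d = 9 + (24-1)×10 = 239
S_24 = 24/2 × (9 + 239)
S_24 = 24/2 × 248 = 2976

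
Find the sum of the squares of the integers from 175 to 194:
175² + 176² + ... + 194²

Use ∑_{k=1}^{n} k² = n(n+1)(2n+1)/6, then subtract the first 174 terms.
∑_{k=1}^{194} k² = 194×195×389/6 = 2452645
∑_{k=1}^{174} k² = 174×175×349/6 = 1771175
∑_{k=175}^{194} k² = 2452645 - 1771175 = 681470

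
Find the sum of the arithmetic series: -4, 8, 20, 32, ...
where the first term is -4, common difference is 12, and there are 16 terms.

Sₙ = n/2 × (first + last)
Last term = a + (n-1)d = -4 + (16-1)×12 = 176
S_16 = 16/2 × (-4 + 176)
S_16 = 16/2 × 172 = 1376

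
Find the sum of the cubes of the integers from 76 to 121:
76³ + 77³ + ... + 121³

Use ∑_{k=1}^{n} k³ = [n(n+1)/2]², then subtract the first 75 terms.
∑_{k=1}^{121} k³ = [121×122/2]² = 7381² = 54479161
∑_{k=1}^{75} k³ = [75×76/2]² = 2850² = 8122500
∑_{k=76}^{121} k³ = 54479161 - 8122500 = 46356661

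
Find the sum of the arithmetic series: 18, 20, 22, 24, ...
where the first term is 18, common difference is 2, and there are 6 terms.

Sₙ = n/2 × (first + last)
Last term = a + (n-1)d = 18 + (6-1)×2 = 28
S_6 = 6/2 × (18 + 28)
S_6 = 6/2 × 46 = 138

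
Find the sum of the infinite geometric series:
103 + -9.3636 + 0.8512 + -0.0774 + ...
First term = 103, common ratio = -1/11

For |r| < 1, S = a / (1 - r)
S = 103 / (1 - (-1/11))
S = 103 / (12/11)
S = 1133/12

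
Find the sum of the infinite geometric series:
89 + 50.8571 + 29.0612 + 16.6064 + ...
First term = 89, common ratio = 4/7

For |r| < 1, S = a / (1 - r)
S = 89 / (1 - (4/7))
S = 89 / (3/7)
S = 623/3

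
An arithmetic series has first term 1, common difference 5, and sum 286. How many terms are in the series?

Using S = n/2 × [2a + (n-1)d]
286 = n/2 × [2(1) + (n-1)(5)]
286 = n/2 × [2 + 5n - 5]
572 = n × [-3 + 5n]
5n² + (-3)n - 572 = 0
Discriminant: Δ = (-3)² - 4(5)(-572) = 9 + 11440 = 11449
√Δ = 107
n = [-(-3) + √Δ] / (2·5) = (3 + 107) / 10 = 110 / 10 = 11
(The negative root is discarded since n must be a positive integer.)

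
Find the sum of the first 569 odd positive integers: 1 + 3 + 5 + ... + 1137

Sum of first n odd numbers = n²
= 569²
= 323761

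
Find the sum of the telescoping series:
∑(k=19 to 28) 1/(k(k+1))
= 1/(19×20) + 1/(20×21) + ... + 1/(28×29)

Partial fractions: 1/(k(k+1)) = 1/k - 1/(k+1)
The series telescopes:
= (1/19 - 1/20) + (1/20 - 1/21) + ... + (1/28 - 1/29)
= 1/19 - 1/29
= 10/551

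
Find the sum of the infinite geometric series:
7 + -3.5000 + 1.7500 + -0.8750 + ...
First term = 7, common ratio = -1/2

For |r| < 1, S = a / (1 - r)
S = 7 / (1 - (-1/2))
S = 7 / (3/2)
S = 14/3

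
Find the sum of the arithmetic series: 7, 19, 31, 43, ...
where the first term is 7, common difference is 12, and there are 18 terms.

Sₙ = n/2 × (first + last)
Last term = a + (n-1)d = 7 + (18-1)×12 = 211
S_18 = 18/2 × (7 + 211)
S_18 = 18/2 × 218 = 1962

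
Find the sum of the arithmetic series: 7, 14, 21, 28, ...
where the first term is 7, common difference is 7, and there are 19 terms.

Sₙ = n/2 × (first + last)
Last term = a + (n-1)d = 7 + (19-1)×7 = 133
S_19 = 19/2 × (7 + 133)
S_19 = 19/2 × 140 = 1330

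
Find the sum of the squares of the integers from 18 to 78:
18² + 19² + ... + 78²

Use ∑_{k=1}^{n} k² = n(n+1)(2n+1)/6, then subtract the first 17 terms.
∑_{k=1}^{78} k² = 78×79×157/6 = 161239
∑_{k=1}^{17} k² = 17×18×35/6 = 1785
∑_{k=18}^{78} k² = 161239 - 1785 = 159454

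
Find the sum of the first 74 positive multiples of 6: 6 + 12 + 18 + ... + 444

Factor out 6: = 6(1 + 2 + ... + 74) = 6 × n(n+1)/2
= 6 × 74×75/2
= 6 × 2775
= 16650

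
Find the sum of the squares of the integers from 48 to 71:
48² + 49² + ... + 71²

Use ∑_{k=1}^{n} k² = n(n+1)(2n+1)/6, then subtract the first 47 terms.
∑_{k=1}^{71} k² = 71×72×143/6 = 121836
∑_{k=1}^{47} k² = 47×48×95/6 = 35720
∑_{k=48}^{71} k² = 121836 - 35720 = 86116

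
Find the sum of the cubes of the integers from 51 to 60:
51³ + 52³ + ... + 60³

Use ∑_{k=1}^{n} k³ = [n(n+1)/2]², then subtract the first 50 terms.
∑_{k=1}^{60} k³ = [60×61/2]² = 1830² = 3348900
∑_{k=1}^{50} k³ = [50×51/2]² = 1275² = 1625625
∑_{k=51}^{60} k³ = 3348900 - 1625625 = 1723275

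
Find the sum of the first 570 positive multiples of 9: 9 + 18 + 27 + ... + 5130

Factor out 9: = 9(1 + 2 + ... + 570) = 9 × n(n+1)/2
= 9 × 570×571/2
= 9 × 162735
= 1464615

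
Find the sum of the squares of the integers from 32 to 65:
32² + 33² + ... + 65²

Use ∑_{k=1}^{n} k² = n(n+1)(2n+1)/6, then subtract the first 31 terms.
∑_{k=1}^{65} k² = 65×66×131/6 = 93665
∑_{k=1}^{31} k² = 31×32×63/6 = 10416
∑_{k=32}^{65} k² = 93665 - 10416 = 83249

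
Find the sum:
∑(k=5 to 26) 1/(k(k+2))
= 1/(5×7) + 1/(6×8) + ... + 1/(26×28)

Partial fractions: 1/(k(k+2)) = (1/2)[1/k - 1/(k+2)]
Telescoping leaves the first two and last two terms:
= (1/2)[1/5 + 1/6 - 1/27 - 1/28]
= 1111/7560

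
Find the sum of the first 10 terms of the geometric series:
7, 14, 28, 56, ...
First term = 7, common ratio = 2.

Sₙ = a(1 - rⁿ) / (1 - r)
S_10 = 7(1 - 2^10) / (1 - 2)
S_10 = 7(1 - 1024) / (-1)
S_10 = 7161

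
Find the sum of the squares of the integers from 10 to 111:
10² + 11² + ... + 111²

Use ∑_{k=1}^{n} k² = n(n+1)(2n+1)/6, then subtract the first 9 terms.
∑_{k=1}^{111} k² = 111×112×223/6 = 462056
∑_{k=1}^{9} k² = 9×10×19/6 = 285
∑_{k=10}^{111} k² = 462056 - 285 = 461771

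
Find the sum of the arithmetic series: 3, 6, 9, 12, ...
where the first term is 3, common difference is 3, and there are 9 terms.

Sₙ = n/2 × (first + last)
Last term = a + (n-1)d = 3 + (9-1)×3 = 27
S_9 = 9/2 × (3 + 27)
S_9 = 9/2 × 30 = 135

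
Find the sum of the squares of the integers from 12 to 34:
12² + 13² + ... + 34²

Use ∑_{k=1}^{n} k² = n(n+1)(2n+1)/6, then subtract the first 11 terms.
∑_{k=1}^{34} k² = 34×35×69/6 = 13685
∑_{k=1}^{11} k² = 11×12×23/6 = 506
∑_{k=12}^{34} k² = 13685 - 506 = 13179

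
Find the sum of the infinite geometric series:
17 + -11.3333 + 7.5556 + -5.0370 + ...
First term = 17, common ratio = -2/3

For |r| < 1, S = a / (1 - r)
S = 17 / (1 - (-2/3))
S = 17 / (5/3)
S = 51/5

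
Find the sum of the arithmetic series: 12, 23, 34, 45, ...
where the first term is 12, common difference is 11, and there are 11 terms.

Sₙ = n/2 × (first + last)
Last term = a + (n-1)d = 12 + (11-1)×11 = 122
S_11 = 11/2 × (12 + 122)
S_11 = 11/2 × 134 = 737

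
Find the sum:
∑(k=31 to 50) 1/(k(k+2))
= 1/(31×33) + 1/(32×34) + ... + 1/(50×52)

Partial fractions: 1/(k(k+2)) = (1/2)[1/k - 1/(k+2)]
Telescoping leaves the first two and last two terms:
= (1/2)[1/31 + 1/32 - 1/51 - 1/52]
= 16225/1315392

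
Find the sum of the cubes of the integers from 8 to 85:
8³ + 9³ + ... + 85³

Use ∑_{k=1}^{n} k³ = [n(n+1)/2]², then subtract the first 7 terms.
∑_{k=1}^{85} k³ = [85×86/2]² = 3655² = 13359025
∑_{k=1}^{7} k³ = [7×8/2]² = 28² = 784
∑_{k=8}^{85} k³ = 13359025 - 784 = 13358241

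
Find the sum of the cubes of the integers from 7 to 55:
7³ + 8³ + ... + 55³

Use ∑_{k=1}^{n} k³ = [n(n+1)/2]², then subtract the first 6 terms.
∑_{k=1}^{55} k³ = [55×56/2]² = 1540² = 2371600
∑_{k=1}^{6} k³ = [6×7/2]² = 21² = 441
∑_{k=7}^{55} k³ = 2371600 - 441 = 2371159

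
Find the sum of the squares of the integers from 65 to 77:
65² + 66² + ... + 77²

Use ∑_{k=1}^{n} k² = n(n+1)(2n+1)/6, then subtract the first 64 terms.
∑_{k=1}^{77} k² = 77×78×155/6 = 155155
∑_{k=1}^{64} k² = 64×65×129/6 = 89440
∑_{k=65}^{77} k² = 155155 - 89440 = 65715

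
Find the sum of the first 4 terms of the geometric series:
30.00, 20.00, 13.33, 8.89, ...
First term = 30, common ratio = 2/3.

Sₙ = a(1 - rⁿ) / (1 - r)
S_4 = 30(1 - (2/3)^4) / (1 - (2/3))
S_4 = 30(1 - (16/81)) / (1/3)
S_4 = 650/9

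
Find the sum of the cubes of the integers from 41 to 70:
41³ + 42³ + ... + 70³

Use ∑_{k=1}^{n} k³ = [n(n+1)/2]², then subtract the first 40 terms.
∑_{k=1}^{70} k³ = [70×71/2]² = 2485² = 6175225
∑_{k=1}^{40} k³ = [40×41/2]² = 820² = 672400
∑_{k=41}^{70} k³ = 6175225 - 672400 = 5502825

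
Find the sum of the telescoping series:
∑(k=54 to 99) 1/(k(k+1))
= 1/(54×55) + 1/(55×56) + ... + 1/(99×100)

Partial fractions: 1/(k(k+1)) = 1/k - 1/(k+1)
The series telescopes:
= (1/54 - 1/55) + (1/55 - 1/56) + ... + (1/99 - 1/100)
= 1/54 - 1/100
= 23/2700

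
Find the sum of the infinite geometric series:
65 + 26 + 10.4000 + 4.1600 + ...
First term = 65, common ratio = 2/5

For |r| < 1, S = a / (1 - r)
S = 65 / (1 - (2/5))
S = 65 / (3/5)
S = 325/3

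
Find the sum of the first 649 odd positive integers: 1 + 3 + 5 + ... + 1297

Sum of first n odd numbers = n²
= 649²
= 421201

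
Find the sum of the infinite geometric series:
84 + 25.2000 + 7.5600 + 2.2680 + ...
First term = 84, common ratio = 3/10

For |r| < 1, S = a / (1 - r)
S = 84 / (1 - (3/10))
S = 84 / (7/10)
S = 120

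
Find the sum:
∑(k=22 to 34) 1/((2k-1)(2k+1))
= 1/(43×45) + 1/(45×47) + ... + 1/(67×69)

Partial fractions: 1/((2k-1)(2k+1)) = (1/2)[1/(2k-1) - 1/(2k+1)]
The series telescopes:
= (1/2)[1/43 - 1/69]
= 13/2967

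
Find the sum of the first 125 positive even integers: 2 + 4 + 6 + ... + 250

Sum of first n even numbers = n(n+1)
= 125×126
= 15750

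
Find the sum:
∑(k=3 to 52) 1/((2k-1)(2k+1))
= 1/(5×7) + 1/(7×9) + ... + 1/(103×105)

Partial fractions: 1/((2k-1)(2k+1)) = (1/2)[1/(2k-1) - 1/(2k+1)]
The series telescopes:
= (1/2)[1/5 - 1/105]
= 2/21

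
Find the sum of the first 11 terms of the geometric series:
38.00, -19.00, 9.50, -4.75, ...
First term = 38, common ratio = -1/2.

Sₙ = a(1 - rⁿ) / (1 - r)
S_11 = 38(1 - (-1/2)^11) / (1 - (-1/2))
S_11 = 38(1 - (-1/2048)) / (3/2)
S_11 = 12977/512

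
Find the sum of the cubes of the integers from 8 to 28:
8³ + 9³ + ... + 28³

Use ∑_{k=1}^{n} k³ = [n(n+1)/2]², then subtract the first 7 terms.
∑_{k=1}^{28} k³ = [28×29/2]² = 406² = 164836
∑_{k=1}^{7} k³ = [7×8/2]² = 28² = 784
∑_{k=8}^{28} k³ = 164836 - 784 = 164052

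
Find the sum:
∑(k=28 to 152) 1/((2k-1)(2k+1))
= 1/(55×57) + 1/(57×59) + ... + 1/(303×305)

Partial fractions: 1/((2k-1)(2k+1)) = (1/2)[1/(2k-1) - 1/(2k+1)]
The series telescopes:
= (1/2)[1/55 - 1/305]
= 5/671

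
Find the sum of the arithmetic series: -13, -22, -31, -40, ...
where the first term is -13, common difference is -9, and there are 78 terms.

Sₙ = n/2 × (first + last)
Last term = a + (n-1)d = -13 + (78-1)×(-9) = -706
S_78 = 78/2 × (-13 + (-706))
S_78 = 78/2 × (-719) = -28041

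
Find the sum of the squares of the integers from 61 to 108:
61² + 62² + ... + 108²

Use ∑_{k=1}^{n} k² = n(n+1)(2n+1)/6, then subtract the first 60 terms.
∑_{k=1}^{108} k² = 108×109×217/6 = 425754
∑_{k=1}^{60} k² = 60×61×121/6 = 73810
∑_{k=61}^{108} k² = 425754 - 73810 = 351944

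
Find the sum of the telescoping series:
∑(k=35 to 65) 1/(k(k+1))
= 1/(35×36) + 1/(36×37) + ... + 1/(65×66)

Partial fractions: 1/(k(k+1)) = 1/k - 1/(k+1)
The series telescopes:
= (1/35 - 1/36) + (1/36 - 1/37) + ... + (1/65 - 1/66)
= 1/35 - 1/66
= 31/2310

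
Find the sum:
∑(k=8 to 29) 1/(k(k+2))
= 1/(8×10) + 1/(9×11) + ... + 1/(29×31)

Partial fractions: 1/(k(k+2)) = (1/2)[1/k - 1/(k+2)]
Telescoping leaves the first two and last two terms:
= (1/2)[1/8 + 1/9 - 1/30 - 1/31]
= 1903/22320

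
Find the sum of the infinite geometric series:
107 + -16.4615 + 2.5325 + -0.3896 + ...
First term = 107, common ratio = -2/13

For |r| < 1, S = a / (1 - r)
S = 107 / (1 - (-2/13))
S = 107 / (15/13)
S = 1391/15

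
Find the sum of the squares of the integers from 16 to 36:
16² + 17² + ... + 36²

Use ∑_{k=1}^{n} k² = n(n+1)(2n+1)/6, then subtract the first 15 terms.
∑_{k=1}^{36} k² = 36×37×73/6 = 16206
∑_{k=1}^{15} k² = 15×16×31/6 = 1240
∑_{k=16}^{36} k² = 16206 - 1240 = 14966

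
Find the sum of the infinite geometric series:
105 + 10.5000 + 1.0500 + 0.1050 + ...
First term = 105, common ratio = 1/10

For |r| < 1, S = a / (1 - r)
S = 105 / (1 - (1/10))
S = 105 / (9/10)
S = 350/3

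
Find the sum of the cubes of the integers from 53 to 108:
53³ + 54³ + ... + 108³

Use ∑_{k=1}^{n} k³ = [n(n+1)/2]², then subtract the first 52 terms.
∑_{k=1}^{108} k³ = [108×109/2]² = 5886² = 34644996
∑_{k=1}^{52} k³ = [52×53/2]² = 1378² = 1898884
∑_{k=53}^{108} k³ = 34644996 - 1898884 = 32746112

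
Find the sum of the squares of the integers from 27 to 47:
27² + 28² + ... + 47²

Use ∑_{k=1}^{n} k² = n(n+1)(2n+1)/6, then subtract the first 26 terms.
∑_{k=1}^{47} k² = 47×48×95/6 = 35720
∑_{k=1}^{26} k² = 26×27×53/6 = 6201
∑_{k=27}^{47} k² = 35720 - 6201 = 29519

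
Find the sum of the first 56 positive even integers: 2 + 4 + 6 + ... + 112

Sum of first n even numbers = n(n+1)
= 56×57
= 3192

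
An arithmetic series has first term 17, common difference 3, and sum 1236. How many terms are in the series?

Using S = n/2 × [2a + (n-1)d]
1236 = n/2 × [2(17) + (n-1)(3)]
1236 = n/2 × [34 + 3n - 3]
2472 = n × [31 + 3n]
3n² + (31)n - 2472 = 0
Discriminant: Δ = (31)² - 4(3)(-2472) = 961 + 29664 = 30625
√Δ = 175
n = [-(31) + √Δ] / (2·3) = (-31 + 175) / 6 = 144 / 6 = 24
(The negative root is discarded since n must be a positive integer.)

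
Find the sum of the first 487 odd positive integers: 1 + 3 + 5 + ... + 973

Sum of first n odd numbers = n²
= 487²
= 237169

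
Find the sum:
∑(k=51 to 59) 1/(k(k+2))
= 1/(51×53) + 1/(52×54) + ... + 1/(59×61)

Partial fractions: 1/(k(k+2)) = (1/2)[1/k - 1/(k+2)]
Telescoping leaves the first two and last two terms:
= (1/2)[1/51 + 1/52 - 1/60 - 1/61]
= 779/269620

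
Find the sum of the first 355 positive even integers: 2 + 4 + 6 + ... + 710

Sum of first n even numbers = n(n+1)
= 355×356
= 126380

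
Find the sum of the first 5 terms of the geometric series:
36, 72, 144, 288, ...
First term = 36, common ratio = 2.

Sₙ = a(1 - rⁿ) / (1 - r)
S_5 = 36(1 - 2^5) / (1 - 2)
S_5 = 36(1 - 32) / (-1)
S_5 = 1116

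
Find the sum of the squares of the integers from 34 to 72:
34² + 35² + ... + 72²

Use ∑_{k=1}^{n} k² = n(n+1)(2n+1)/6, then subtract the first 33 terms.
∑_{k=1}^{72} k² = 72×73×145/6 = 127020
∑_{k=1}^{33} k² = 33×34×67/6 = 12529
∑_{k=34}^{72} k² = 127020 - 12529 = 114491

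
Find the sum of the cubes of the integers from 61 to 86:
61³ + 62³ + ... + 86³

Use ∑_{k=1}^{n} k³ = [n(n+1)/2]², then subtract the first 60 terms.
∑_{k=1}^{86} k³ = [86×87/2]² = 3741² = 13995081
∑_{k=1}^{60} k³ = [60×61/2]² = 1830² = 3348900
∑_{k=61}^{86} k³ = 13995081 - 3348900 = 10646181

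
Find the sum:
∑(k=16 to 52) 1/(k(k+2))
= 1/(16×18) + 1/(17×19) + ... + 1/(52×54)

Partial fractions: 1/(k(k+2)) = (1/2)[1/k - 1/(k+2)]
Telescoping leaves the first two and last two terms:
= (1/2)[1/16 + 1/17 - 1/53 - 1/54]
= 32671/778464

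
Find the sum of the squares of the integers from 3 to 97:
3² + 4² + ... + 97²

Use ∑_{k=1}^{n} k² = n(n+1)(2n+1)/6, then subtract the first 2 terms.
∑_{k=1}^{97} k² = 97×98×195/6 = 308945
∑_{k=1}^{2} k² = 2×3×5/6 = 5
∑_{k=3}^{97} k² = 308945 - 5 = 308940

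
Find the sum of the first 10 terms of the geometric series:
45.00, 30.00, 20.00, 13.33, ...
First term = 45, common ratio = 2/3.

Sₙ = a(1 - rⁿ) / (1 - r)
S_10 = 45(1 - (2/3)^10) / (1 - (2/3))
S_10 = 45(1 - (1024/59049)) / (1/3)
S_10 = 290125/2187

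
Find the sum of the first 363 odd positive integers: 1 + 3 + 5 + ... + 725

Sum of first n odd numbers = n²
= 363²
= 131769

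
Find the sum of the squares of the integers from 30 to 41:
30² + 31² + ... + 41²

Use ∑_{k=1}^{n} k² = n(n+1)(2n+1)/6, then subtract the first 29 terms.
∑_{k=1}^{41} k² = 41×42×83/6 = 23821
∑_{k=1}^{29} k² = 29×30×59/6 = 8555
∑_{k=30}^{41} k² = 23821 - 8555 = 15266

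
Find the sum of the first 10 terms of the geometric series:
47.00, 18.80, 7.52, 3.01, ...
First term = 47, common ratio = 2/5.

Sₙ = a(1 - rⁿ) / (1 - r)
S_10 = 47(1 - (2/5)^10) / (1 - (2/5))
S_10 = 47(1 - (1024/9765625)) / (3/5)
S_10 = 152978749/1953125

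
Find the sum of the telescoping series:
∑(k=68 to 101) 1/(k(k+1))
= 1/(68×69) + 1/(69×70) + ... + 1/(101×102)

Partial fractions: 1/(k(k+1)) = 1/k - 1/(k+1)
The series telescopes:
= (1/68 - 1/69) + (1/69 - 1/70) + ... + (1/101 - 1/102)
= 1/68 - 1/102
= 1/204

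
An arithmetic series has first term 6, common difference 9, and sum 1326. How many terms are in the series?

Using S = n/2 × [2a + (n-1)d]
1326 = n/2 × [2(6) + (n-1)(9)]
1326 = n/2 × [12 + 9n - 9]
2652 = n × [3 + 9n]
9n² + (3)n - 2652 = 0
Discriminant: Δ = (3)² - 4(9)(-2652) = 9 + 95472 = 95481
√Δ = 309
n = [-(3) + √Δ] / (2·9) = (-3 + 309) / 18 = 306 / 18 = 17
(The negative root is discarded since n must be a positive integer.)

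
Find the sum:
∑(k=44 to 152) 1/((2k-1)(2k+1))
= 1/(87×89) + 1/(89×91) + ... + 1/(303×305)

Partial fractions: 1/((2k-1)(2k+1)) = (1/2)[1/(2k-1) - 1/(2k+1)]
The series telescopes:
= (1/2)[1/87 - 1/305]
= 109/26535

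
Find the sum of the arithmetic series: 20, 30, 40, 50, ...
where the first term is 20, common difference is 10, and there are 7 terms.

Sₙ = n/2 × (first + last)
Last term = a + (n-1)d = 20 + (7-1)×10 = 80
S_7 = 7/2 × (20 + 80)
S_7 = 7/2 × 100 = 350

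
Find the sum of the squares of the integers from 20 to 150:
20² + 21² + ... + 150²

Use ∑_{k=1}^{n} k² = n(n+1)(2n+1)/6, then subtract the first 19 terms.
∑_{k=1}^{150} k² = 150×151×301/6 = 1136275
∑_{k=1}^{19} k² = 19×20×39/6 = 2470
∑_{k=20}^{150} k² = 1136275 - 2470 = 1133805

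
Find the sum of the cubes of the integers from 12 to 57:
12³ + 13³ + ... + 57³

Use ∑_{k=1}^{n} k³ = [n(n+1)/2]², then subtract the first 11 terms.
∑_{k=1}^{57} k³ = [57×58/2]² = 1653² = 2732409
∑_{k=1}^{11} k³ = [11×12/2]² = 66² = 4356
∑_{k=12}^{57} k³ = 2732409 - 4356 = 2728053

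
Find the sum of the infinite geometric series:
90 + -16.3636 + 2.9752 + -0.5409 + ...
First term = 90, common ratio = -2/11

For |r| < 1, S = a / (1 - r)
S = 90 / (1 - (-2/11))
S = 90 / (13/11)
S = 990/13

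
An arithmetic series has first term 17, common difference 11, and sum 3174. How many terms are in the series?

Using S = n/2 × [2a + (n-1)d]
3174 = n/2 × [2(17) + (n-1)(11)]
3174 = n/2 × [34 + 11n - 11]
6348 = n × [23 + 11n]
11n² + (23)n - 6348 = 0
Discriminant: Δ = (23)² - 4(11)(-6348) = 529 + 279312 = 279841
√Δ = 529
n = [-(23) + √Δ] / (2·11) = (-23 + 529) / 22 = 506 / 22 = 23
(The negative root is discarded since n must be a positive integer.)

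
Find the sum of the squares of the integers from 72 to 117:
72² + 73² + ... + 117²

Use ∑_{k=1}^{n} k² = n(n+1)(2n+1)/6, then subtract the first 71 terms.
∑_{k=1}^{117} k² = 117×118×235/6 = 540735
∑_{k=1}^{71} k² = 71×72×143/6 = 121836
∑_{k=72}^{117} k² = 540735 - 121836 = 418899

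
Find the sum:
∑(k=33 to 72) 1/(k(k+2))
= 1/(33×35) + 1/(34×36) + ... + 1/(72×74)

Partial fractions: 1/(k(k+2)) = (1/2)[1/k - 1/(k+2)]
Telescoping leaves the first two and last two terms:
= (1/2)[1/33 + 1/34 - 1/73 - 1/74]
= 24625/1515261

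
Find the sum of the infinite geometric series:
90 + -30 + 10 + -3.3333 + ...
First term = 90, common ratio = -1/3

For |r| < 1, S = a / (1 - r)
S = 90 / (1 - (-1/3))
S = 90 / (4/3)
S = 135/2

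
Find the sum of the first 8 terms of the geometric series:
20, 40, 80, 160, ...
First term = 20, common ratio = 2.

Sₙ = a(1 - rⁿ) / (1 - r)
S_8 = 20(1 - 2^8) / (1 - 2)
S_8 = 20(1 - 256) / (-1)
S_8 = 5100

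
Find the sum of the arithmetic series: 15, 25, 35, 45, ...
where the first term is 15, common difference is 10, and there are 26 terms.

Sₙ = n/2 × (first + last)
Last term = a + (n-1)d = 15 + (26-1)×10 = 265
S_26 = 26/2 × (15 + 265)
S_26 = 26/2 × 280 = 3640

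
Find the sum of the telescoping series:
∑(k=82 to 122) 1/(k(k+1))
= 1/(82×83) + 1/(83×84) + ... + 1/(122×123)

Partial fractions: 1/(k(k+1)) = 1/k - 1/(k+1)
The series telescopes:
= (1/82 - 1/83) + (1/83 - 1/84) + ... + (1/122 - 1/123)
= 1/82 - 1/123
= 1/246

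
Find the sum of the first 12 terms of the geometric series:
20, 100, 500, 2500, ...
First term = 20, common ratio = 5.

Sₙ = a(1 - rⁿ) / (1 - r)
S_12 = 20(1 - 5^12) / (1 - 5)
S_12 = 20(1 - 244140625) / (-4)
S_12 = 1220703120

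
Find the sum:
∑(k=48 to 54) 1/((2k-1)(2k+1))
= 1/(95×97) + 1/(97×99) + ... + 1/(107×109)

Partial fractions: 1/((2k-1)(2k+1)) = (1/2)[1/(2k-1) - 1/(2k+1)]
The series telescopes:
= (1/2)[1/95 - 1/109]
= 7/10355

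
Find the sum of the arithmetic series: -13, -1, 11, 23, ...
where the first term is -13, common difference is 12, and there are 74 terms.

Sₙ = n/2 × (first + last)
Last term = a + (n-1)d = -13 + (74-1)×12 = 863
S_74 = 74/2 × (-13 + 863)
S_74 = 74/2 × 850 = 31450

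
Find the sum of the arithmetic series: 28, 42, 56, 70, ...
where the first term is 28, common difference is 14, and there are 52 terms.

Sₙ = n/2 × (first + last)
Last term = a + (n-1)d = 28 + (52-1)×14 = 742
S_52 = 52/2 × (28 + 742)
S_52 = 52/2 × 770 = 20020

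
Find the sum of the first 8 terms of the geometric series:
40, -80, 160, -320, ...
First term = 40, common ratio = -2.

Sₙ = a(1 - rⁿ) / (1 - r)
S_8 = 40(1 - (-2)^8) / (1 - (-2))
S_8 = 40(1 - 256) / (3)
S_8 = -3400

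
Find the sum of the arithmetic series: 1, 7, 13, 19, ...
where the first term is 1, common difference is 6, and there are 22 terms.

Sₙ = n/2 × (first + last)
Last term = a + (n-1)d = 1 + (22-1)×6 = 127
S_22 = 22/2 × (1 + 127)
S_22 = 22/2 × 128 = 1408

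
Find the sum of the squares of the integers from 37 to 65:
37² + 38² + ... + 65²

Use ∑_{k=1}^{n} k² = n(n+1)(2n+1)/6, then subtract the first 36 terms.
∑_{k=1}^{65} k² = 65×66×131/6 = 93665
∑_{k=1}^{36} k² = 36×37×73/6 = 16206
∑_{k=37}^{65} k² = 93665 - 16206 = 77459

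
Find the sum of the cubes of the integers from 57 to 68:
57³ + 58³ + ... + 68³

Use ∑_{k=1}^{n} k³ = [n(n+1)/2]², then subtract the first 56 terms.
∑_{k=1}^{68} k³ = [68×69/2]² = 2346² = 5503716
∑_{k=1}^{56} k³ = [56×57/2]² = 1596² = 2547216
∑_{k=57}^{68} k³ = 5503716 - 2547216 = 2956500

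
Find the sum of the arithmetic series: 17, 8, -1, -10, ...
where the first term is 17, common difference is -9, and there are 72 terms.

Sₙ = n/2 × (first + last)
Last term = a + (n-1)d = 17 + (72-1)×(-9) = -622
S_72 = 72/2 × (17 + (-622))
S_72 = 72/2 × (-605) = -21780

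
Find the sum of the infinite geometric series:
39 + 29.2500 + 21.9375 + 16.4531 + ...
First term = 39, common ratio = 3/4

For |r| < 1, S = a / (1 - r)
S = 39 / (1 - (3/4))
S = 39 / (1/4)
S = 156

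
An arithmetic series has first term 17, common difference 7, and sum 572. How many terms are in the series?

Using S = n/2 × [2a + (n-1)d]
572 = n/2 × [2(17) + (n-1)(7)]
572 = n/2 × [34 + 7n - 7]
1144 = n × [27 + 7n]
7n² + (27)n - 1144 = 0
Discriminant: Δ = (27)² - 4(7)(-1144) = 729 + 32032 = 32761
√Δ = 181
n = [-(27) + √Δ] / (2·7) = (-27 + 181) / 14 = 154 / 14 = 11
(The negative root is discarded since n must be a positive integer.)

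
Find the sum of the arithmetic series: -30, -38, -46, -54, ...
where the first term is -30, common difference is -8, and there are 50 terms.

Sₙ = n/2 × (first + last)
Last term = a + (n-1)d = -30 + (50-1)×(-8) = -422
S_50 = 50/2 × (-30 + (-422))
S_50 = 50/2 × (-452) = -11300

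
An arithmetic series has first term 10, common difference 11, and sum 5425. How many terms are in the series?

Using S = n/2 × [2a + (n-1)d]
5425 = n/2 × [2(10) + (n-1)(11)]
5425 = n/2 × [20 + 11n - 11]
10850 = n × [9 + 11n]
11n² + (9)n - 10850 = 0
Discriminant: Δ = (9)² - 4(11)(-10850) = 81 + 477400 = 477481
√Δ = 691
n = [-(9) + √Δ] / (2·11) = (-9 + 691) / 22 = 682 / 22 = 31
(The negative root is discarded since n must be a positive integer.)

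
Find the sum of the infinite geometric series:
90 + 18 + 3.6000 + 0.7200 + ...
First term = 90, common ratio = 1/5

For |r| < 1, S = a / (1 - r)
S = 90 / (1 - (1/5))
S = 90 / (4/5)
S = 225/2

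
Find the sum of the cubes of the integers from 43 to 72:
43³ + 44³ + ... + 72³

Use ∑_{k=1}^{n} k³ = [n(n+1)/2]², then subtract the first 42 terms.
∑_{k=1}^{72} k³ = [72×73/2]² = 2628² = 6906384
∑_{k=1}^{42} k³ = [42×43/2]² = 903² = 815409
∑_{k=43}^{72} k³ = 6906384 - 815409 = 6090975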